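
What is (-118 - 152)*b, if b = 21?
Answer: -5670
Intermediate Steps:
(-118 - 152)*b = (-118 - 152)*21 = -270*21 = -5670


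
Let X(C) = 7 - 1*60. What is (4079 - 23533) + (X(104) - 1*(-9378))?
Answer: -10129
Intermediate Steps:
X(C) = -53 (X(C) = 7 - 60 = -53)
(4079 - 23533) + (X(104) - 1*(-9378)) = (4079 - 23533) + (-53 - 1*(-9378)) = -19454 + (-53 + 9378) = -19454 + 9325 = -10129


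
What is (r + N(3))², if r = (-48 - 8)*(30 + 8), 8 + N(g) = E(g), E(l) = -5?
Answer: 4583881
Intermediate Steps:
N(g) = -13 (N(g) = -8 - 5 = -13)
r = -2128 (r = -56*38 = -2128)
(r + N(3))² = (-2128 - 13)² = (-2141)² = 4583881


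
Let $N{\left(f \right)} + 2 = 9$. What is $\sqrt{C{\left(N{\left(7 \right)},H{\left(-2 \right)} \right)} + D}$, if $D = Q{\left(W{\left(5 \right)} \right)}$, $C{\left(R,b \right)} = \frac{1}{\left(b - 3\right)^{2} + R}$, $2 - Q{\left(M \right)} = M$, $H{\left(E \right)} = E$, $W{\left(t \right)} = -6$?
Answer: $\frac{\sqrt{514}}{8} \approx 2.8339$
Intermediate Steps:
$N{\left(f \right)} = 7$ ($N{\left(f \right)} = -2 + 9 = 7$)
$Q{\left(M \right)} = 2 - M$
$C{\left(R,b \right)} = \frac{1}{R + \left(-3 + b\right)^{2}}$ ($C{\left(R,b \right)} = \frac{1}{\left(-3 + b\right)^{2} + R} = \frac{1}{R + \left(-3 + b\right)^{2}}$)
$D = 8$ ($D = 2 - -6 = 2 + 6 = 8$)
$\sqrt{C{\left(N{\left(7 \right)},H{\left(-2 \right)} \right)} + D} = \sqrt{\frac{1}{7 + \left(-3 - 2\right)^{2}} + 8} = \sqrt{\frac{1}{7 + \left(-5\right)^{2}} + 8} = \sqrt{\frac{1}{7 + 25} + 8} = \sqrt{\frac{1}{32} + 8} = \sqrt{\frac{257}{32}} = \frac{\sqrt{514}}{8}$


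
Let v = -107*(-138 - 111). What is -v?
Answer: -26643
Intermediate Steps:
v = 26643 (v = -107*(-249) = 26643)
-v = -1*26643 = -26643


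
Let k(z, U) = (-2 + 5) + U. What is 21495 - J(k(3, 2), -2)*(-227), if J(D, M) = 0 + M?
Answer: 21041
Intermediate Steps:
k(z, U) = 3 + U
J(D, M) = M
21495 - J(k(3, 2), -2)*(-227) = 21495 - (-2)*(-227) = 21495 - 1*454 = 21495 - 454 = 21041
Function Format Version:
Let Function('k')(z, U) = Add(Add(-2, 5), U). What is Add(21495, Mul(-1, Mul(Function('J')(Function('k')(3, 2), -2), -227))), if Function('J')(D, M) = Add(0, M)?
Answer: 21041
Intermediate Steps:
Function('k')(z, U) = Add(3, U)
Function('J')(D, M) = M
Add(21495, Mul(-1, Mul(Function('J')(Function('k')(3, 2), -2), -227))) = Add(21495, Mul(-1, Mul(-2, -227))) = Add(21495, Mul(-1, 454)) = Add(21495, -454) = 21041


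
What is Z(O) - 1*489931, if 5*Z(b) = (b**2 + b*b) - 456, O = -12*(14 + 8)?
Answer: -2310719/5 ≈ -4.6214e+5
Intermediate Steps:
O = -264 (O = -12*22 = -264)
Z(b) = -456/5 + 2*b**2/5 (Z(b) = ((b**2 + b*b) - 456)/5 = ((b**2 + b**2) - 456)/5 = (2*b**2 - 456)/5 = (-456 + 2*b**2)/5 = -456/5 + 2*b**2/5)
Z(O) - 1*489931 = (-456/5 + (2/5)*(-264)**2) - 1*489931 = (-456/5 + (2/5)*69696) - 489931 = (-456/5 + 139392/5) - 489931 = 138936/5 - 489931 = -2310719/5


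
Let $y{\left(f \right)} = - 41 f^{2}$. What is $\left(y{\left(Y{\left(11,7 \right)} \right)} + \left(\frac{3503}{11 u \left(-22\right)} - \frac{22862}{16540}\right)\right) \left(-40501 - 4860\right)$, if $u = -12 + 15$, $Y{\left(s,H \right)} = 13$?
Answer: $\frac{472198067957464}{1501005} \approx 3.1459 \cdot 10^{8}$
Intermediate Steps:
$u = 3$
$\left(y{\left(Y{\left(11,7 \right)} \right)} + \left(\frac{3503}{11 u \left(-22\right)} - \frac{22862}{16540}\right)\right) \left(-40501 - 4860\right) = \left(- 41 \cdot 13^{2} + \left(\frac{3503}{11 \cdot 3 \left(-22\right)} - \frac{22862}{16540}\right)\right) \left(-40501 - 4860\right) = \left(\left(-41\right) 169 + \left(\frac{3503}{33 \left(-22\right)} - \frac{11431}{8270}\right)\right) \left(-45361\right) = \left(-6929 + \left(\frac{3503}{-726} - \frac{11431}{8270}\right)\right) \left(-45361\right) = \left(-6929 + \left(3503 \left(- \frac{1}{726}\right) - \frac{11431}{8270}\right)\right) \left(-45361\right) = \left(-6929 - \frac{9317179}{1501005}\right) \left(-45361\right) = \left(- \frac{10409780824}{1501005}\right) \left(-45361\right) = \frac{472198067957464}{1501005}$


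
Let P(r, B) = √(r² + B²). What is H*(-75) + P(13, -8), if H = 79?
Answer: -5925 + √233 ≈ -5909.7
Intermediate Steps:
P(r, B) = √(B² + r²)
H*(-75) + P(13, -8) = 79*(-75) + √((-8)² + 13²) = -5925 + √(64 + 169) = -5925 + √233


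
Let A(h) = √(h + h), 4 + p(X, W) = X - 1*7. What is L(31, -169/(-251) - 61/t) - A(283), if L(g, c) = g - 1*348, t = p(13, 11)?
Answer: -317 - √566 ≈ -340.79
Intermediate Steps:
p(X, W) = -11 + X (p(X, W) = -4 + (X - 1*7) = -4 + (X - 7) = -4 + (-7 + X) = -11 + X)
t = 2 (t = -11 + 13 = 2)
A(h) = √2*√h (A(h) = √(2*h) = √2*√h)
L(g, c) = -348 + g (L(g, c) = g - 348 = -348 + g)
L(31, -169/(-251) - 61/t) - A(283) = (-348 + 31) - √2*√283 = -317 - √566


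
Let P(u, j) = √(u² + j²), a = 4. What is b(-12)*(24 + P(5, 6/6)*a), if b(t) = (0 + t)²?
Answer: 3456 + 576*√26 ≈ 6393.0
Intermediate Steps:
P(u, j) = √(j² + u²)
b(t) = t²
b(-12)*(24 + P(5, 6/6)*a) = (-12)²*(24 + √((6/6)² + 5²)*4) = 144*(24 + √((6*(⅙))² + 25)*4) = 144*(24 + √(1² + 25)*4) = 144*(24 + √(1 + 25)*4) = 144*(24 + √26*4) = 144*(24 + 4*√26) = 3456 + 576*√26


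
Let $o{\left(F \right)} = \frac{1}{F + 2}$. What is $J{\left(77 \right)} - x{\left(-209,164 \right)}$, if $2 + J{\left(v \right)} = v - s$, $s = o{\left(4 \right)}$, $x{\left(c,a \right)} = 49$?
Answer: $\frac{155}{6} \approx 25.833$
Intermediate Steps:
$o{\left(F \right)} = \frac{1}{2 + F}$
$s = \frac{1}{6}$ ($s = \frac{1}{2 + 4} = \frac{1}{6} \approx 0.16667$)
$J{\left(v \right)} = - \frac{13}{6} + v$ ($J{\left(v \right)} = -2 + \left(v - \frac{1}{6}\right) = -2 + \left(- \frac{1}{6} + v\right) = - \frac{13}{6} + v$)
$J{\left(77 \right)} - x{\left(-209,164 \right)} = \left(- \frac{13}{6} + 77\right) - 49 = \frac{449}{6} - 49 = \frac{155}{6}$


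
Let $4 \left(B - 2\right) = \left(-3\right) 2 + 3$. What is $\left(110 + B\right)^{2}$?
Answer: $\frac{198025}{16} \approx 12377.0$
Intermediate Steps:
$B = \frac{5}{4}$ ($B = 2 + \frac{\left(-3\right) 2 + 3}{4} = 2 + \frac{-6 + 3}{4} = 2 + \frac{1}{4} \left(-3\right) = 2 - \frac{3}{4} = \frac{5}{4} \approx 1.25$)
$\left(110 + B\right)^{2} = \left(110 + \frac{5}{4}\right)^{2} = \left(\frac{445}{4}\right)^{2} = \frac{198025}{16}$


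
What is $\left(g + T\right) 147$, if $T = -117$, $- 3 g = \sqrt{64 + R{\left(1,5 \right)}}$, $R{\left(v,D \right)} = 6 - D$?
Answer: $-17199 - 49 \sqrt{65} \approx -17594.0$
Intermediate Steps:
$g = - \frac{\sqrt{65}}{3}$ ($g = - \frac{\sqrt{64 + \left(6 - 5\right)}}{3} = - \frac{\sqrt{64 + 1}}{3} = - \frac{\sqrt{65}}{3} \approx -2.6874$)
$\left(g + T\right) 147 = \left(- \frac{\sqrt{65}}{3} - 117\right) 147 = \left(-117 - \frac{\sqrt{65}}{3}\right) 147 = -17199 - 49 \sqrt{65}$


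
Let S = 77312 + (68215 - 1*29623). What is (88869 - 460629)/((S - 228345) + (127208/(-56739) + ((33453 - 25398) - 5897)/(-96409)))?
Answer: 406716611462352/123016310162305 ≈ 3.3062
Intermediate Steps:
S = 115904 (S = 77312 + (68215 - 29623) = 77312 + 38592 = 115904)
(88869 - 460629)/((S - 228345) + (127208/(-56739) + ((33453 - 25398) - 5897)/(-96409))) = (88869 - 460629)/((115904 - 228345) + (127208/(-56739) + ((33453 - 25398) - 5897)/(-96409))) = -371760/(-112441 + (127208*(-1/56739) + (8055 - 5897)*(-1/96409))) = -371760/(-112441 + (-127208/56739 + 2158*(-1/96409))) = -371760/(-112441 + (-127208/56739 - 2158/96409)) = -371760/(-112441 - 12386438834/5470150251) = -371760/(-615081550811525/5470150251) = -371760*(-5470150251/615081550811525) = 406716611462352/123016310162305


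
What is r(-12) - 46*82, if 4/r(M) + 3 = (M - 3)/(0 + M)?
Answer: -26420/7 ≈ -3774.3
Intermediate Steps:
r(M) = 4/(-3 + (-3 + M)/M) (r(M) = 4/(-3 + (M - 3)/(0 + M)) = 4/(-3 + (-3 + M)/M))
r(-12) - 46*82 = -4*(-12)/(3 + 2*(-12)) - 46*82 = -4*(-12)/(3 - 24) - 3772 = -4*(-12)/(-21) - 3772 = -4*(-12)*(-1/21) - 3772 = -16/7 - 3772 = -26420/7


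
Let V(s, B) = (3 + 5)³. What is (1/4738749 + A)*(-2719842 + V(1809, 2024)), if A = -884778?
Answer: 11401446010223096930/4738749 ≈ 2.4060e+12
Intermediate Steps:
V(s, B) = 512 (V(s, B) = 8³ = 512)
(1/4738749 + A)*(-2719842 + V(1809, 2024)) = (1/4738749 - 884778)*(-2719842 + 512) = (1/4738749 - 884778)*(-2719330) = -4192740862721/4738749*(-2719330) = 11401446010223096930/4738749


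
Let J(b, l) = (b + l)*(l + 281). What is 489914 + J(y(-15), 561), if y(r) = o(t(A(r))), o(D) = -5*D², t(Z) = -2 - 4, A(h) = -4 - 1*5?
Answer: 810716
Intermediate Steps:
A(h) = -9 (A(h) = -4 - 5 = -9)
t(Z) = -6
y(r) = -180 (y(r) = -5*(-6)² = -5*36 = -180)
J(b, l) = (281 + l)*(b + l) (J(b, l) = (b + l)*(281 + l) = (281 + l)*(b + l))
489914 + J(y(-15), 561) = 489914 + (561² + 281*(-180) + 281*561 - 180*561) = 489914 + (314721 - 50580 + 157641 - 100980) = 489914 + 320802 = 810716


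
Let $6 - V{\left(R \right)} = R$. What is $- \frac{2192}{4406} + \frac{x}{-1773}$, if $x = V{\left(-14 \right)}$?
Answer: $- \frac{1987268}{3905919} \approx -0.50878$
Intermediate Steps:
$V{\left(R \right)} = 6 - R$
$x = 20$ ($x = 6 - -14 = 6 + 14 = 20$)
$- \frac{2192}{4406} + \frac{x}{-1773} = - \frac{2192}{4406} + \frac{20}{-1773} = \left(-2192\right) \frac{1}{4406} + 20 \left(- \frac{1}{1773}\right) = - \frac{1096}{2203} - \frac{20}{1773} = - \frac{1987268}{3905919}$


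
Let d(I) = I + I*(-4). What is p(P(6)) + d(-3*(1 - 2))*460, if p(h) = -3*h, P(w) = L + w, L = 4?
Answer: -4170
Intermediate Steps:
P(w) = 4 + w
d(I) = -3*I (d(I) = I - 4*I = -3*I)
p(P(6)) + d(-3*(1 - 2))*460 = -3*(4 + 6) - (-9)*(1 - 2)*460 = -3*10 - (-9)*(-1)*460 = -30 - 3*3*460 = -30 - 9*460 = -30 - 4140 = -4170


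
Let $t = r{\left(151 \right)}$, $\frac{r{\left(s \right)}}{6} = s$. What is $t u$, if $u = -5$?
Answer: $-4530$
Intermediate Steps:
$r{\left(s \right)} = 6 s$
$t = 906$ ($t = 6 \cdot 151 = 906$)
$t u = 906 \left(-5\right) = -4530$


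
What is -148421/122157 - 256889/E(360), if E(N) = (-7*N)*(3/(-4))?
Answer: -71794343/523530 ≈ -137.14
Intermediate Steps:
E(N) = 21*N/4 (E(N) = (-7*N)*(3*(-¼)) = -7*N*(-¾) = 21*N/4)
-148421/122157 - 256889/E(360) = -148421/122157 - 256889/((21/4)*360) = -148421*1/122157 - 256889/1890 = -3029/2493 - 256889*1/1890 = -3029/2493 - 256889/1890 = -71794343/523530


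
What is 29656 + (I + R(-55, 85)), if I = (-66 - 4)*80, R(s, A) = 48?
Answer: 24104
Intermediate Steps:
I = -5600 (I = -70*80 = -5600)
29656 + (I + R(-55, 85)) = 29656 + (-5600 + 48) = 29656 - 5552 = 24104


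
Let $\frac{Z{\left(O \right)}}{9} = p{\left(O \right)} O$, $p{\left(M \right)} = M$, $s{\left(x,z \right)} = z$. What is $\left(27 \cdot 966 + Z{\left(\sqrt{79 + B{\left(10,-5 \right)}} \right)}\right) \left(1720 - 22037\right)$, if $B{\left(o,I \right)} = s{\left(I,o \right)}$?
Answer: $-546181911$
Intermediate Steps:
$B{\left(o,I \right)} = o$
$Z{\left(O \right)} = 9 O^{2}$ ($Z{\left(O \right)} = 9 O O = 9 O^{2}$)
$\left(27 \cdot 966 + Z{\left(\sqrt{79 + B{\left(10,-5 \right)}} \right)}\right) \left(1720 - 22037\right) = \left(27 \cdot 966 + 9 \left(\sqrt{79 + 10}\right)^{2}\right) \left(1720 - 22037\right) = \left(26082 + 9 \left(\sqrt{89}\right)^{2}\right) \left(-20317\right) = \left(26082 + 9 \cdot 89\right) \left(-20317\right) = \left(26082 + 801\right) \left(-20317\right) = 26883 \left(-20317\right) = -546181911$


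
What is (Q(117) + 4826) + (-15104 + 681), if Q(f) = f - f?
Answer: -9597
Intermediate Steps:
Q(f) = 0
(Q(117) + 4826) + (-15104 + 681) = (0 + 4826) + (-15104 + 681) = 4826 - 14423 = -9597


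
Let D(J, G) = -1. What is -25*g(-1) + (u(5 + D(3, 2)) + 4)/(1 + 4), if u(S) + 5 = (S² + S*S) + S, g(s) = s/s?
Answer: -18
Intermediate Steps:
g(s) = 1
u(S) = -5 + S + 2*S² (u(S) = -5 + ((S² + S*S) + S) = -5 + ((S² + S²) + S) = -5 + (2*S² + S) = -5 + (S + 2*S²) = -5 + S + 2*S²)
-25*g(-1) + (u(5 + D(3, 2)) + 4)/(1 + 4) = -25*1 + ((-5 + (5 - 1) + 2*(5 - 1)²) + 4)/(1 + 4) = -25 + ((-5 + 4 + 2*4²) + 4)/5 = -25 + ((-5 + 4 + 2*16) + 4)/5 = -25 + ((-5 + 4 + 32) + 4)/5 = -25 + (31 + 4)/5 = -25 + (⅕)*35 = -25 + 7 = -18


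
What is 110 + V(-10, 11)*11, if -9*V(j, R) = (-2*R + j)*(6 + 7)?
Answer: 5566/9 ≈ 618.44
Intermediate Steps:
V(j, R) = -13*j/9 + 26*R/9 (V(j, R) = -(-2*R + j)*(6 + 7)/9 = -(j - 2*R)*13/9 = -(-26*R + 13*j)/9 = -13*j/9 + 26*R/9)
110 + V(-10, 11)*11 = 110 + (-13/9*(-10) + (26/9)*11)*11 = 110 + (130/9 + 286/9)*11 = 110 + (416/9)*11 = 110 + 4576/9 = 5566/9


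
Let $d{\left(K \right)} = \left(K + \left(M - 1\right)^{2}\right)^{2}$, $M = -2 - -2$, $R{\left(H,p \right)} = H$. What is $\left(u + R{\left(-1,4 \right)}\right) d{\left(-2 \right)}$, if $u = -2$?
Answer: $-3$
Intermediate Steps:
$M = 0$ ($M = -2 + 2 = 0$)
$d{\left(K \right)} = \left(1 + K\right)^{2}$ ($d{\left(K \right)} = \left(K + \left(0 - 1\right)^{2}\right)^{2} = \left(K + \left(-1\right)^{2}\right)^{2} = \left(K + 1\right)^{2} = \left(1 + K\right)^{2}$)
$\left(u + R{\left(-1,4 \right)}\right) d{\left(-2 \right)} = \left(-2 - 1\right) \left(1 - 2\right)^{2} = - 3 \left(-1\right)^{2} = \left(-3\right) 1 = -3$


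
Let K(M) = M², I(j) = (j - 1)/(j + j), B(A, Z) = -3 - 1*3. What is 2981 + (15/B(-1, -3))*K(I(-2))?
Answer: 95347/32 ≈ 2979.6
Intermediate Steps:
B(A, Z) = -6 (B(A, Z) = -3 - 3 = -6)
I(j) = (-1 + j)/(2*j) (I(j) = (-1 + j)/((2*j)) = (-1 + j)*(1/(2*j)) = (-1 + j)/(2*j))
2981 + (15/B(-1, -3))*K(I(-2)) = 2981 + (15/(-6))*((½)*(-1 - 2)/(-2))² = 2981 + (15*(-⅙))*((½)*(-½)*(-3))² = 2981 - 5*(¾)²/2 = 2981 - 5/2*9/16 = 2981 - 45/32 = 95347/32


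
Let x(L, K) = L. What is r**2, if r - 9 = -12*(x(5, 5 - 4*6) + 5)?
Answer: 12321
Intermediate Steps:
r = -111 (r = 9 - 12*(5 + 5) = 9 - 12*10 = 9 - 120 = -111)
r**2 = (-111)**2 = 12321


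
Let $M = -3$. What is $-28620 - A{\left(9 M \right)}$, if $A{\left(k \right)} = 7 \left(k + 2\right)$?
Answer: $-28445$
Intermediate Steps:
$A{\left(k \right)} = 14 + 7 k$ ($A{\left(k \right)} = 7 \left(2 + k\right) = 14 + 7 k$)
$-28620 - A{\left(9 M \right)} = -28620 - \left(14 + 7 \cdot 9 \left(-3\right)\right) = -28620 - \left(14 + 7 \left(-27\right)\right) = -28620 - \left(14 - 189\right) = -28620 - -175 = -28620 + 175 = -28445$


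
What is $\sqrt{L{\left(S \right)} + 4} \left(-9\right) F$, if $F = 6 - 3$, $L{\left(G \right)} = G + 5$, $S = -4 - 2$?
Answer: $- 27 \sqrt{3} \approx -46.765$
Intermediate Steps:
$S = -6$
$L{\left(G \right)} = 5 + G$
$F = 3$ ($F = 6 - 3 = 3$)
$\sqrt{L{\left(S \right)} + 4} \left(-9\right) F = \sqrt{\left(5 - 6\right) + 4} \left(-9\right) 3 = \sqrt{-1 + 4} \left(-9\right) 3 = \sqrt{3} \left(-9\right) 3 = - 9 \sqrt{3} \cdot 3 = - 27 \sqrt{3}$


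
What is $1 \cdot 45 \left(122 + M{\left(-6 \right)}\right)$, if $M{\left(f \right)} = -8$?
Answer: $5130$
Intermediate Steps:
$1 \cdot 45 \left(122 + M{\left(-6 \right)}\right) = 1 \cdot 45 \left(122 - 8\right) = 45 \cdot 114 = 5130$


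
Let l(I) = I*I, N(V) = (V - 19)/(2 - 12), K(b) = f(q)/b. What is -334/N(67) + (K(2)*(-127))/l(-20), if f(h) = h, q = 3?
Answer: 165857/2400 ≈ 69.107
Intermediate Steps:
K(b) = 3/b
N(V) = 19/10 - V/10 (N(V) = (-19 + V)/(-10) = (-19 + V)*(-⅒) = 19/10 - V/10)
l(I) = I²
-334/N(67) + (K(2)*(-127))/l(-20) = -334/(19/10 - ⅒*67) + ((3/2)*(-127))/((-20)²) = -334/(19/10 - 67/10) + ((3*(½))*(-127))/400 = -334/(-24/5) + ((3/2)*(-127))*(1/400) = -334*(-5/24) - 381/2*1/400 = 835/12 - 381/800 = 165857/2400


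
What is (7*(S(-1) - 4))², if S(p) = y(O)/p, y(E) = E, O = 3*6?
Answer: 23716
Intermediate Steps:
O = 18
S(p) = 18/p
(7*(S(-1) - 4))² = (7*(18/(-1) - 4))² = (7*(18*(-1) - 4))² = (7*(-18 - 4))² = (7*(-22))² = (-154)² = 23716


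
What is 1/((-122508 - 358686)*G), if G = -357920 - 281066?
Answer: 1/307476229284 ≈ 3.2523e-12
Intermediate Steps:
G = -638986
1/((-122508 - 358686)*G) = 1/(-122508 - 358686*(-638986)) = -1/638986/(-481194) = -1/481194*(-1/638986) = 1/307476229284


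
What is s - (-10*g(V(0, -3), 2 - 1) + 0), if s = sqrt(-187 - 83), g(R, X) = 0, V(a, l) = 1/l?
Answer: 3*I*sqrt(30) ≈ 16.432*I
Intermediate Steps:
s = 3*I*sqrt(30) (s = sqrt(-270) = 3*I*sqrt(30) ≈ 16.432*I)
s - (-10*g(V(0, -3), 2 - 1) + 0) = 3*I*sqrt(30) - (-10*0 + 0) = 3*I*sqrt(30) - (0 + 0) = 3*I*sqrt(30) - 1*0 = 3*I*sqrt(30) + 0 = 3*I*sqrt(30)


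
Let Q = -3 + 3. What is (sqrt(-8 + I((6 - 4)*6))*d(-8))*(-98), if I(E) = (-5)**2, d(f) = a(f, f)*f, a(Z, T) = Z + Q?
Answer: -6272*sqrt(17) ≈ -25860.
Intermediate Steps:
Q = 0
a(Z, T) = Z (a(Z, T) = Z + 0 = Z)
d(f) = f**2 (d(f) = f*f = f**2)
I(E) = 25
(sqrt(-8 + I((6 - 4)*6))*d(-8))*(-98) = (sqrt(-8 + 25)*(-8)**2)*(-98) = (sqrt(17)*64)*(-98) = (64*sqrt(17))*(-98) = -6272*sqrt(17)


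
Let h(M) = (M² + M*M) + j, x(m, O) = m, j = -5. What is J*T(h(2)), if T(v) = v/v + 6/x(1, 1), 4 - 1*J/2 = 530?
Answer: -7364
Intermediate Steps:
h(M) = -5 + 2*M² (h(M) = (M² + M*M) - 5 = (M² + M²) - 5 = 2*M² - 5 = -5 + 2*M²)
J = -1052 (J = 8 - 2*530 = 8 - 1060 = -1052)
T(v) = 7 (T(v) = v/v + 6/1 = 1 + 6*1 = 1 + 6 = 7)
J*T(h(2)) = -1052*7 = -7364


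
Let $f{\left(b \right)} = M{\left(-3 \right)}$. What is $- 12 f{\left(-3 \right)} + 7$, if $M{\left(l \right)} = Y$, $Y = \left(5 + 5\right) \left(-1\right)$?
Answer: $127$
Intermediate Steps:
$Y = -10$ ($Y = 10 \left(-1\right) = -10$)
$M{\left(l \right)} = -10$
$f{\left(b \right)} = -10$
$- 12 f{\left(-3 \right)} + 7 = \left(-12\right) \left(-10\right) + 7 = 120 + 7 = 127$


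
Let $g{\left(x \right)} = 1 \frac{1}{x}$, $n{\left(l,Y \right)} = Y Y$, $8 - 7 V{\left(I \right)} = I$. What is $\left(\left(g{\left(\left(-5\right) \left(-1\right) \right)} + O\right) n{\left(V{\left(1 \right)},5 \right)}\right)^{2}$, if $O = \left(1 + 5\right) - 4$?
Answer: $3025$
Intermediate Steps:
$V{\left(I \right)} = \frac{8}{7} - \frac{I}{7}$
$n{\left(l,Y \right)} = Y^{2}$
$g{\left(x \right)} = \frac{1}{x}$
$O = 2$ ($O = 6 - 4 = 2$)
$\left(\left(g{\left(\left(-5\right) \left(-1\right) \right)} + O\right) n{\left(V{\left(1 \right)},5 \right)}\right)^{2} = \left(\left(\frac{1}{\left(-5\right) \left(-1\right)} + 2\right) 5^{2}\right)^{2} = \left(\left(\frac{1}{5} + 2\right) 25\right)^{2} = \left(\frac{11}{5} \cdot 25\right)^{2} = 55^{2} = 3025$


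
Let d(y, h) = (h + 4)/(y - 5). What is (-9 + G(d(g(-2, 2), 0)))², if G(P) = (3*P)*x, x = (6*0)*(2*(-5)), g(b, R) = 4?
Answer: 81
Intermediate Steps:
x = 0 (x = 0*(-10) = 0)
d(y, h) = (4 + h)/(-5 + y)
G(P) = 0 (G(P) = (3*P)*0 = 0)
(-9 + G(d(g(-2, 2), 0)))² = (-9 + 0)² = (-9)² = 81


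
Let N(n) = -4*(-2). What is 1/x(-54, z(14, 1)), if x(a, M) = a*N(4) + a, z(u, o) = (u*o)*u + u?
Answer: -1/486 ≈ -0.0020576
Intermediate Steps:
N(n) = 8
z(u, o) = u + o*u² (z(u, o) = (o*u)*u + u = o*u² + u = u + o*u²)
x(a, M) = 9*a (x(a, M) = a*8 + a = 8*a + a = 9*a)
1/x(-54, z(14, 1)) = 1/(9*(-54)) = 1/(-486) = -1/486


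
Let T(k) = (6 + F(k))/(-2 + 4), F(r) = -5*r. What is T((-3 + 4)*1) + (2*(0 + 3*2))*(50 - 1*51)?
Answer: -23/2 ≈ -11.500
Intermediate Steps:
T(k) = 3 - 5*k/2 (T(k) = (6 - 5*k)/(-2 + 4) = (6 - 5*k)/2 = (6 - 5*k)*(½) = 3 - 5*k/2)
T((-3 + 4)*1) + (2*(0 + 3*2))*(50 - 1*51) = (3 - 5*(-3 + 4)/2) + (2*(0 + 3*2))*(50 - 1*51) = (3 - 5/2) + (2*(0 + 6))*(50 - 51) = (3 - 5/2*1) + (2*6)*(-1) = (3 - 5/2) + 12*(-1) = ½ - 12 = -23/2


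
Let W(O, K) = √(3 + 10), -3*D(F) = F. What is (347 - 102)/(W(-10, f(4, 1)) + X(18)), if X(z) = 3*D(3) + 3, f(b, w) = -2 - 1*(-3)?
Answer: 245*√13/13 ≈ 67.951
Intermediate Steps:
f(b, w) = 1 (f(b, w) = -2 + 3 = 1)
D(F) = -F/3
W(O, K) = √13
X(z) = 0 (X(z) = 3*(-⅓*3) + 3 = 3*(-1) + 3 = -3 + 3 = 0)
(347 - 102)/(W(-10, f(4, 1)) + X(18)) = (347 - 102)/(√13 + 0) = 245/(√13) = 245*(√13/13) = 245*√13/13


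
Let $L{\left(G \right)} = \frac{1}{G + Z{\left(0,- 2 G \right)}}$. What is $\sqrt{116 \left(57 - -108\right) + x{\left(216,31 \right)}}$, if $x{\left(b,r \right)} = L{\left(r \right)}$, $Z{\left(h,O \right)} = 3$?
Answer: $\frac{\sqrt{22125874}}{34} \approx 138.35$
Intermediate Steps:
$L{\left(G \right)} = \frac{1}{3 + G}$ ($L{\left(G \right)} = \frac{1}{G + 3} = \frac{1}{3 + G}$)
$x{\left(b,r \right)} = \frac{1}{3 + r}$
$\sqrt{116 \left(57 - -108\right) + x{\left(216,31 \right)}} = \sqrt{116 \left(57 - -108\right) + \frac{1}{3 + 31}} = \sqrt{116 \left(57 + 108\right) + \frac{1}{34}} = \sqrt{116 \cdot 165 + \frac{1}{34}} = \sqrt{19140 + \frac{1}{34}} = \sqrt{\frac{650761}{34}} = \frac{\sqrt{22125874}}{34}$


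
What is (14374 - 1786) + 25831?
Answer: 38419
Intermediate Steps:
(14374 - 1786) + 25831 = 12588 + 25831 = 38419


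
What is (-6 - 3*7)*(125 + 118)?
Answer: -6561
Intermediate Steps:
(-6 - 3*7)*(125 + 118) = (-6 - 21)*243 = -27*243 = -6561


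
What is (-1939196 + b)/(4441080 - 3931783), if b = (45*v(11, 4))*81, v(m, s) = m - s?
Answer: -1913681/509297 ≈ -3.7575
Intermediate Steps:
b = 25515 (b = (45*(11 - 1*4))*81 = (45*(11 - 4))*81 = (45*7)*81 = 315*81 = 25515)
(-1939196 + b)/(4441080 - 3931783) = (-1939196 + 25515)/(4441080 - 3931783) = -1913681/509297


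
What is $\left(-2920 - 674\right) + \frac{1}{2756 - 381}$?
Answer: $- \frac{8535749}{2375} \approx -3594.0$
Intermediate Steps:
$\left(-2920 - 674\right) + \frac{1}{2756 - 381} = -3594 + \frac{1}{2375} = - \frac{8535749}{2375}$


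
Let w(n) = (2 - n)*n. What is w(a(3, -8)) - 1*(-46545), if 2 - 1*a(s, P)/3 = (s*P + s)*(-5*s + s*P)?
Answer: -5965758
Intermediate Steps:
a(s, P) = 6 - 3*(s + P*s)*(-5*s + P*s) (a(s, P) = 6 - 3*(s*P + s)*(-5*s + s*P) = 6 - 3*(P*s + s)*(-5*s + P*s) = 6 - 3*(s + P*s)*(-5*s + P*s))
w(n) = n*(2 - n)
w(a(3, -8)) - 1*(-46545) = (6 + 15*3² - 3*(-8)²*3² + 12*(-8)*3²)*(2 - (6 + 15*3² - 3*(-8)²*3² + 12*(-8)*3²)) - 1*(-46545) = (6 + 15*9 - 3*64*9 + 12*(-8)*9)*(2 - (6 + 15*9 - 3*64*9 + 12*(-8)*9)) + 46545 = (6 + 135 - 1728 - 864)*(2 - (6 + 135 - 1728 - 864)) + 46545 = -2451*(2 - 1*(-2451)) + 46545 = -2451*(2 + 2451) + 46545 = -2451*2453 + 46545 = -6012303 + 46545 = -5965758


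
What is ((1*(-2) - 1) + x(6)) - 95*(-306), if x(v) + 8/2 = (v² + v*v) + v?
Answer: 29141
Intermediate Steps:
x(v) = -4 + v + 2*v² (x(v) = -4 + ((v² + v*v) + v) = -4 + ((v² + v²) + v) = -4 + (2*v² + v) = -4 + (v + 2*v²) = -4 + v + 2*v²)
((1*(-2) - 1) + x(6)) - 95*(-306) = ((1*(-2) - 1) + (-4 + 6 + 2*6²)) - 95*(-306) = ((-2 - 1) + (-4 + 6 + 2*36)) + 29070 = (-3 + (-4 + 6 + 72)) + 29070 = (-3 + 74) + 29070 = 71 + 29070 = 29141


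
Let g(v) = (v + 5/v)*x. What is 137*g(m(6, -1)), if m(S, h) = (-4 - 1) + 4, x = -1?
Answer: 822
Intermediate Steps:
m(S, h) = -1 (m(S, h) = -5 + 4 = -1)
g(v) = -v - 5/v (g(v) = (v + 5/v)*(-1) = -v - 5/v)
137*g(m(6, -1)) = 137*(-1*(-1) - 5/(-1)) = 137*(1 - 5*(-1)) = 137*(1 + 5) = 137*6 = 822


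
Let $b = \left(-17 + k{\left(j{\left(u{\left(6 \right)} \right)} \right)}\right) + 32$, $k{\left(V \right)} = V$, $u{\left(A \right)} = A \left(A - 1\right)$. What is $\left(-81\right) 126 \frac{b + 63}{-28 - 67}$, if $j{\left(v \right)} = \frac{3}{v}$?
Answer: $\frac{3985443}{475} \approx 8390.4$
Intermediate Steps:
$u{\left(A \right)} = A \left(-1 + A\right)$
$b = \frac{151}{10}$ ($b = \left(-17 + \frac{3}{6 \left(-1 + 6\right)}\right) + 32 = \left(-17 + \frac{3}{6 \cdot 5}\right) + 32 = \left(-17 + \frac{3}{30}\right) + 32 = \left(-17 + 3 \cdot \frac{1}{30}\right) + 32 = \left(-17 + \frac{1}{10}\right) + 32 = - \frac{169}{10} + 32 = \frac{151}{10} \approx 15.1$)
$\left(-81\right) 126 \frac{b + 63}{-28 - 67} = \left(-81\right) 126 \frac{\frac{151}{10} + 63}{-28 - 67} = - 10206 \frac{781}{10 \left(-95\right)} = - 10206 \cdot \frac{781}{10} \left(- \frac{1}{95}\right) = \left(-10206\right) \left(- \frac{781}{950}\right) = \frac{3985443}{475}$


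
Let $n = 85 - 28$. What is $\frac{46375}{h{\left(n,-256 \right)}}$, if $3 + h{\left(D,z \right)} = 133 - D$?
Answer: $\frac{46375}{73} \approx 635.27$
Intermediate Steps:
$n = 57$
$h{\left(D,z \right)} = 130 - D$ ($h{\left(D,z \right)} = -3 - \left(-133 + D\right) = 130 - D$)
$\frac{46375}{h{\left(n,-256 \right)}} = \frac{46375}{130 - 57} = \frac{46375}{73}$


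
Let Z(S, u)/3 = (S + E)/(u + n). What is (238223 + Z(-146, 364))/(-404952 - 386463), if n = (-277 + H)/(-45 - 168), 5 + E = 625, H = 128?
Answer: -18505703749/61477908615 ≈ -0.30101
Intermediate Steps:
E = 620 (E = -5 + 625 = 620)
n = 149/213 (n = (-277 + 128)/(-45 - 168) = -149/(-213) = -149*(-1/213) = 149/213 ≈ 0.69953)
Z(S, u) = 3*(620 + S)/(149/213 + u) (Z(S, u) = 3*((S + 620)/(u + 149/213)) = 3*((620 + S)/(149/213 + u)) = 3*(620 + S)/(149/213 + u))
(238223 + Z(-146, 364))/(-404952 - 386463) = (238223 + 639*(620 - 146)/(149 + 213*364))/(-404952 - 386463) = (238223 + 639*474/(149 + 77532))/(-791415) = (238223 + 639*474/77681)*(-1/791415) = (238223 + 639*(1/77681)*474)*(-1/791415) = (238223 + 302886/77681)*(-1/791415) = (18505703749/77681)*(-1/791415) = -18505703749/61477908615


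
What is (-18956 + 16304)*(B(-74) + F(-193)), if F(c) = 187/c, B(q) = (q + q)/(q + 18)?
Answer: -5997498/1351 ≈ -4439.3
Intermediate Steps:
B(q) = 2*q/(18 + q) (B(q) = (2*q)/(18 + q) = 2*q/(18 + q))
(-18956 + 16304)*(B(-74) + F(-193)) = (-18956 + 16304)*(2*(-74)/(18 - 74) + 187/(-193)) = -2652*(2*(-74)/(-56) + 187*(-1/193)) = -2652*(2*(-74)*(-1/56) - 187/193) = -2652*(37/14 - 187/193) = -2652*4523/2702 = -5997498/1351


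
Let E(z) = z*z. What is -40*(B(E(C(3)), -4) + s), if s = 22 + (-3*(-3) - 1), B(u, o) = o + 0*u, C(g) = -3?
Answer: -1040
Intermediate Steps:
E(z) = z²
B(u, o) = o (B(u, o) = o + 0 = o)
s = 30 (s = 22 + (9 - 1) = 22 + 8 = 30)
-40*(B(E(C(3)), -4) + s) = -40*(-4 + 30) = -40*26 = -1040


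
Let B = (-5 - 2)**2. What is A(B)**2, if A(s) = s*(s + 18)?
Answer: 10778089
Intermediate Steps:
B = 49 (B = (-7)**2 = 49)
A(s) = s*(18 + s)
A(B)**2 = (49*(18 + 49))**2 = (49*67)**2 = 3283**2 = 10778089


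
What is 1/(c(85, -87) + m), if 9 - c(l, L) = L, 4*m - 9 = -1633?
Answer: -1/310 ≈ -0.0032258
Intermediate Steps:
m = -406 (m = 9/4 + (¼)*(-1633) = 9/4 - 1633/4 = -406)
c(l, L) = 9 - L
1/(c(85, -87) + m) = 1/((9 - 1*(-87)) - 406) = 1/((9 + 87) - 406) = 1/(96 - 406) = 1/(-310) = -1/310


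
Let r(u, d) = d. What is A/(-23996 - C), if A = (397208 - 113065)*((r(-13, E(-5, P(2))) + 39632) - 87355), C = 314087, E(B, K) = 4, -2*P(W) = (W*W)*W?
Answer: 13559019817/338083 ≈ 40106.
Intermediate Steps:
P(W) = -W³/2 (P(W) = -W*W*W/2 = -W²*W/2 = -W³/2)
A = -13559019817 (A = (397208 - 113065)*((4 + 39632) - 87355) = 284143*(39636 - 87355) = 284143*(-47719) = -13559019817)
A/(-23996 - C) = -13559019817/(-23996 - 1*314087) = -13559019817/(-23996 - 314087) = -13559019817/(-338083) = -13559019817*(-1/338083) = 13559019817/338083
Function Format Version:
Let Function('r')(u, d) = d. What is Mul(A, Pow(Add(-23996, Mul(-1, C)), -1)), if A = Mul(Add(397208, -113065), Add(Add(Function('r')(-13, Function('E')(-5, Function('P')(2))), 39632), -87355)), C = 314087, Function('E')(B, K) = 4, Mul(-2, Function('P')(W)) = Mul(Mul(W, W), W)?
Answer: Rational(13559019817, 338083) ≈ 40106.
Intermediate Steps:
Function('P')(W) = Mul(Rational(-1, 2), Pow(W, 3)) (Function('P')(W) = Mul(Rational(-1, 2), Mul(Mul(W, W), W)) = Mul(Rational(-1, 2), Mul(Pow(W, 2), W)) = Mul(Rational(-1, 2), Pow(W, 3)))
A = -13559019817 (A = Mul(Add(397208, -113065), Add(Add(4, 39632), -87355)) = Mul(284143, Add(39636, -87355)) = Mul(284143, -47719) = -13559019817)
Mul(A, Pow(Add(-23996, Mul(-1, C)), -1)) = Mul(-13559019817, Pow(Add(-23996, Mul(-1, 314087)), -1)) = Mul(-13559019817, Pow(Add(-23996, -314087), -1)) = Mul(-13559019817, Pow(-338083, -1)) = Mul(-13559019817, Rational(-1, 338083)) = Rational(13559019817, 338083)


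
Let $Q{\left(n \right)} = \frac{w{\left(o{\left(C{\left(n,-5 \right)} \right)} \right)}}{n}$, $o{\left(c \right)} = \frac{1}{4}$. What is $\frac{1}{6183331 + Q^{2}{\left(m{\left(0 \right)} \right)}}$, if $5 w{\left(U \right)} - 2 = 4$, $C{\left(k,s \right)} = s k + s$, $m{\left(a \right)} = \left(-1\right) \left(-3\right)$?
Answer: $\frac{25}{154583279} \approx 1.6173 \cdot 10^{-7}$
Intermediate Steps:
$m{\left(a \right)} = 3$
$C{\left(k,s \right)} = s + k s$ ($C{\left(k,s \right)} = k s + s = s + k s$)
$o{\left(c \right)} = \frac{1}{4}$
$w{\left(U \right)} = \frac{6}{5}$ ($w{\left(U \right)} = \frac{2}{5} + \frac{1}{5} \cdot 4 = \frac{2}{5} + \frac{4}{5} = \frac{6}{5}$)
$Q{\left(n \right)} = \frac{6}{5 n}$
$\frac{1}{6183331 + Q^{2}{\left(m{\left(0 \right)} \right)}} = \frac{1}{6183331 + \left(\frac{6}{5 \cdot 3}\right)^{2}} = \frac{1}{6183331 + \left(\frac{6}{5} \cdot \frac{1}{3}\right)^{2}} = \frac{1}{6183331 + \left(\frac{2}{5}\right)^{2}} = \frac{1}{6183331 + \frac{4}{25}} = \frac{1}{\frac{154583279}{25}} = \frac{25}{154583279}$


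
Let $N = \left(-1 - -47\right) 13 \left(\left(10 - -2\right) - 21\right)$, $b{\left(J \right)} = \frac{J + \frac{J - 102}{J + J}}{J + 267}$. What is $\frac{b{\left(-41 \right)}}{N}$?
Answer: $\frac{1073}{33246408} \approx 3.2274 \cdot 10^{-5}$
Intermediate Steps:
$b{\left(J \right)} = \frac{J + \frac{-102 + J}{2 J}}{267 + J}$
$N = -5382$ ($N = \left(-1 + 47\right) 13 \left(\left(10 + 2\right) - 21\right) = 46 \cdot 13 \left(12 - 21\right) = 46 \cdot 13 \left(-9\right) = 46 \left(-117\right) = -5382$)
$\frac{b{\left(-41 \right)}}{N} = \frac{\frac{1}{-41} \frac{1}{267 - 41} \left(-51 + \left(-41\right)^{2} + \frac{1}{2} \left(-41\right)\right)}{-5382} = - \frac{-51 + 1681 - \frac{41}{2}}{41 \cdot 226} \left(- \frac{1}{5382}\right) = \left(- \frac{1}{41}\right) \frac{1}{226} \cdot \frac{3219}{2} \left(- \frac{1}{5382}\right) = \left(- \frac{3219}{18532}\right) \left(- \frac{1}{5382}\right) = \frac{1073}{33246408}$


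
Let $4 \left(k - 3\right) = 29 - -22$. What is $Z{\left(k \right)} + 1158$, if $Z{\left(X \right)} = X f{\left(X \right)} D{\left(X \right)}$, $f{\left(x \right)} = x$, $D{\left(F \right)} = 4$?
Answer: $\frac{8601}{4} \approx 2150.3$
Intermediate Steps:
$k = \frac{63}{4}$ ($k = 3 + \frac{29 - -22}{4} = 3 + \frac{29 + 22}{4} = 3 + \frac{1}{4} \cdot 51 = 3 + \frac{51}{4} = \frac{63}{4} \approx 15.75$)
$Z{\left(X \right)} = 4 X^{2}$ ($Z{\left(X \right)} = X X 4 = X^{2} \cdot 4 = 4 X^{2}$)
$Z{\left(k \right)} + 1158 = 4 \left(\frac{63}{4}\right)^{2} + 1158 = 4 \cdot \frac{3969}{16} + 1158 = \frac{3969}{4} + 1158 = \frac{8601}{4}$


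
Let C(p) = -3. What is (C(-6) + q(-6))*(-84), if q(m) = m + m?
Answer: 1260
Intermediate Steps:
q(m) = 2*m
(C(-6) + q(-6))*(-84) = (-3 + 2*(-6))*(-84) = (-3 - 12)*(-84) = -15*(-84) = 1260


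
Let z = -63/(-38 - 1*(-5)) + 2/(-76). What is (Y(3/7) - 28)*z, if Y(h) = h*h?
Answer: -1072681/20482 ≈ -52.372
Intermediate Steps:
Y(h) = h²
z = 787/418 (z = -63/(-38 + 5) + 2*(-1/76) = -63/(-33) - 1/38 = -63*(-1/33) - 1/38 = 21/11 - 1/38 = 787/418 ≈ 1.8828)
(Y(3/7) - 28)*z = ((3/7)² - 28)*(787/418) = (9/49 - 28)*(787/418) = -1363/49*787/418 = -1072681/20482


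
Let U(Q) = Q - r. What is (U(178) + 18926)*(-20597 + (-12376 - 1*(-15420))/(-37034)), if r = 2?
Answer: -7285429658442/18517 ≈ -3.9345e+8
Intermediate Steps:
U(Q) = -2 + Q (U(Q) = Q - 1*2 = Q - 2 = -2 + Q)
(U(178) + 18926)*(-20597 + (-12376 - 1*(-15420))/(-37034)) = ((-2 + 178) + 18926)*(-20597 + (-12376 - 1*(-15420))/(-37034)) = (176 + 18926)*(-20597 + (-12376 + 15420)*(-1/37034)) = 19102*(-20597 + 3044*(-1/37034)) = 19102*(-20597 - 1522/18517) = 19102*(-381396171/18517) = -7285429658442/18517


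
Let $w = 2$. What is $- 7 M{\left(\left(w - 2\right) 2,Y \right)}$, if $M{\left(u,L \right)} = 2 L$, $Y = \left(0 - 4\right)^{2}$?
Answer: $-224$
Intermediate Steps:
$Y = 16$ ($Y = \left(-4\right)^{2} = 16$)
$- 7 M{\left(\left(w - 2\right) 2,Y \right)} = - 7 \cdot 2 \cdot 16 = \left(-7\right) 32 = -224$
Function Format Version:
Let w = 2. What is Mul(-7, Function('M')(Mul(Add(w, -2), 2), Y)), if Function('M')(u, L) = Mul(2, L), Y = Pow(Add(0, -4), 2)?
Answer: -224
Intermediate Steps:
Y = 16 (Y = Pow(-4, 2) = 16)
Mul(-7, Function('M')(Mul(Add(w, -2), 2), Y)) = Mul(-7, Mul(2, 16)) = Mul(-7, 32) = -224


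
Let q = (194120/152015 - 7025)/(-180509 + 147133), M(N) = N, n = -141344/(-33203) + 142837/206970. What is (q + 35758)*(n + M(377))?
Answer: 19047783151283382531824195/1394650693070690496 ≈ 1.3658e+7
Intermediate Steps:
n = 33996584591/6872024910 (n = -141344*(-1/33203) + 142837*(1/206970) = 141344/33203 + 142837/206970 = 33996584591/6872024910 ≈ 4.9471)
q = 213542251/1014730528 (q = (194120*(1/152015) - 7025)/(-33376) = (38824/30403 - 7025)*(-1/33376) = -213542251/30403*(-1/33376) = 213542251/1014730528 ≈ 0.21044)
(q + 35758)*(n + M(377)) = (213542251/1014730528 + 35758)*(33996584591/6872024910 + 377) = (36284947762475/1014730528)*(2624749975661/6872024910) = 19047783151283382531824195/1394650693070690496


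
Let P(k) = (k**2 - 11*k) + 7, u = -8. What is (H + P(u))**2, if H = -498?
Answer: 114921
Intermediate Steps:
P(k) = 7 + k**2 - 11*k
(H + P(u))**2 = (-498 + (7 + (-8)**2 - 11*(-8)))**2 = (-498 + (7 + 64 + 88))**2 = (-498 + 159)**2 = (-339)**2 = 114921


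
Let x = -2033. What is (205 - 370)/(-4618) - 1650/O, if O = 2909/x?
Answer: 15491330085/13433762 ≈ 1153.2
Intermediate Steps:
O = -2909/2033 (O = 2909/(-2033) = 2909*(-1/2033) = -2909/2033 ≈ -1.4309)
(205 - 370)/(-4618) - 1650/O = (205 - 370)/(-4618) - 1650/(-2909/2033) = -165*(-1/4618) - 1650*(-2033/2909) = 165/4618 + 3354450/2909 = 15491330085/13433762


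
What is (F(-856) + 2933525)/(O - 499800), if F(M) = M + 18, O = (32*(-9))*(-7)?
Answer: -2932687/497784 ≈ -5.8915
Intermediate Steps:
O = 2016 (O = -288*(-7) = 2016)
F(M) = 18 + M
(F(-856) + 2933525)/(O - 499800) = ((18 - 856) + 2933525)/(2016 - 499800) = (-838 + 2933525)/(-497784) = 2932687*(-1/497784) = -2932687/497784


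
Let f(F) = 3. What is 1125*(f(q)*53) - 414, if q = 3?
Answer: 178461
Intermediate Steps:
1125*(f(q)*53) - 414 = 1125*(3*53) - 414 = 1125*159 - 414 = 178875 - 414 = 178461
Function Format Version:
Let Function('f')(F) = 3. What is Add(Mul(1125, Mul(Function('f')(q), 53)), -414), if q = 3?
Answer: 178461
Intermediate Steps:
Add(Mul(1125, Mul(Function('f')(q), 53)), -414) = Add(Mul(1125, Mul(3, 53)), -414) = Add(Mul(1125, 159), -414) = Add(178875, -414) = 178461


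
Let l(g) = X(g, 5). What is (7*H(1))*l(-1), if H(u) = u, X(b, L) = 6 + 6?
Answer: 84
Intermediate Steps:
X(b, L) = 12
l(g) = 12
(7*H(1))*l(-1) = (7*1)*12 = 7*12 = 84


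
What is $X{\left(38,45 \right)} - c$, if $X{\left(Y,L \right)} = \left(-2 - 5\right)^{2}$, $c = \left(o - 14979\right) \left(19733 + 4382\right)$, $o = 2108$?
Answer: $310384214$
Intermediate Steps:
$c = -310384165$ ($c = \left(2108 - 14979\right) \left(19733 + 4382\right) = \left(-12871\right) 24115 = -310384165$)
$X{\left(Y,L \right)} = 49$ ($X{\left(Y,L \right)} = \left(-7\right)^{2} = 49$)
$X{\left(38,45 \right)} - c = 49 - -310384165 = 49 + 310384165 = 310384214$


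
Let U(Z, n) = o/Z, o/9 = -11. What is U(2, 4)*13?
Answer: -1287/2 ≈ -643.50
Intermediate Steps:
o = -99 (o = 9*(-11) = -99)
U(Z, n) = -99/Z
U(2, 4)*13 = -99/2*13 = -1287/2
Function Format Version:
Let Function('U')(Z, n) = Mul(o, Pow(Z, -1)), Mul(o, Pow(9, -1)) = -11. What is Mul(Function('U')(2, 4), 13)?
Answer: Rational(-1287, 2) ≈ -643.50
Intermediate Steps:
o = -99 (o = Mul(9, -11) = -99)
Function('U')(Z, n) = Mul(-99, Pow(Z, -1))
Mul(Function('U')(2, 4), 13) = Mul(Mul(-99, Pow(2, -1)), 13) = Mul(Mul(-99, Rational(1, 2)), 13) = Mul(Rational(-99, 2), 13) = Rational(-1287, 2)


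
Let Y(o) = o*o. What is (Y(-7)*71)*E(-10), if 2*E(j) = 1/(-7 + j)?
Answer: -3479/34 ≈ -102.32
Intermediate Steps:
Y(o) = o²
E(j) = 1/(2*(-7 + j))
(Y(-7)*71)*E(-10) = ((-7)²*71)*(1/(2*(-7 - 10))) = (49*71)*((½)/(-17)) = 3479*((½)*(-1/17)) = 3479*(-1/34) = -3479/34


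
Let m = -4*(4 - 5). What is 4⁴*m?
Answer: 1024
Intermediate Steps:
m = 4 (m = -4*(-1) = 4)
4⁴*m = 4⁴*4 = 256*4 = 1024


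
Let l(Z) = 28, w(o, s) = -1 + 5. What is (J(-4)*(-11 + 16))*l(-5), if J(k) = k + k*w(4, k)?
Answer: -2800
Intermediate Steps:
w(o, s) = 4
J(k) = 5*k (J(k) = k + k*4 = k + 4*k = 5*k)
(J(-4)*(-11 + 16))*l(-5) = ((5*(-4))*(-11 + 16))*28 = -20*5*28 = -100*28 = -2800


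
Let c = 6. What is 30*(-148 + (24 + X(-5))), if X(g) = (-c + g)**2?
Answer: -90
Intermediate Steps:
X(g) = (-6 + g)**2 (X(g) = (-1*6 + g)**2 = (-6 + g)**2)
30*(-148 + (24 + X(-5))) = 30*(-148 + (24 + (-6 - 5)**2)) = 30*(-148 + (24 + (-11)**2)) = 30*(-148 + (24 + 121)) = 30*(-148 + 145) = 30*(-3) = -90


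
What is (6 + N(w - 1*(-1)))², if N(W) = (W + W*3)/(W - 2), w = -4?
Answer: 1764/25 ≈ 70.560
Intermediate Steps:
N(W) = 4*W/(-2 + W) (N(W) = (W + 3*W)/(-2 + W) = (4*W)/(-2 + W) = 4*W/(-2 + W))
(6 + N(w - 1*(-1)))² = (6 + 4*(-4 - 1*(-1))/(-2 + (-4 - 1*(-1))))² = (6 + 4*(-4 + 1)/(-2 + (-4 + 1)))² = (6 + 4*(-3)/(-2 - 3))² = (6 + 4*(-3)/(-5))² = (6 + 4*(-3)*(-⅕))² = (6 + 12/5)² = (42/5)² = 1764/25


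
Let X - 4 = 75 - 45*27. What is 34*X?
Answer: -38624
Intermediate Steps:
X = -1136 (X = 4 + (75 - 45*27) = 4 + (75 - 1215) = 4 - 1140 = -1136)
34*X = 34*(-1136) = -38624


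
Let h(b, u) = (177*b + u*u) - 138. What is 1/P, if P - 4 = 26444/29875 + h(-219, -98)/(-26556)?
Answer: 793360500/4750936739 ≈ 0.16699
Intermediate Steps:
h(b, u) = -138 + u**2 + 177*b (h(b, u) = (177*b + u**2) - 138 = (u**2 + 177*b) - 138 = -138 + u**2 + 177*b)
P = 4750936739/793360500 (P = 4 + (26444/29875 + (-138 + (-98)**2 + 177*(-219))/(-26556)) = 4 + (26444*(1/29875) + (-138 + 9604 - 38763)*(-1/26556)) = 4 + (26444/29875 - 29297*(-1/26556)) = 4 + (26444/29875 + 29297/26556) = 4 + 1577494739/793360500 = 4750936739/793360500 ≈ 5.9884)
1/P = 1/(4750936739/793360500) = 793360500/4750936739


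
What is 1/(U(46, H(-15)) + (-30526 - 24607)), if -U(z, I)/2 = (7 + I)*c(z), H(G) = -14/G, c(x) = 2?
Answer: -15/827471 ≈ -1.8128e-5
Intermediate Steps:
U(z, I) = -28 - 4*I (U(z, I) = -2*(7 + I)*2 = -2*(14 + 2*I) = -28 - 4*I)
1/(U(46, H(-15)) + (-30526 - 24607)) = 1/((-28 - (-56)/(-15)) + (-30526 - 24607)) = 1/((-28 - (-56)*(-1)/15) - 55133) = 1/((-28 - 4*14/15) - 55133) = 1/((-28 - 56/15) - 55133) = 1/(-476/15 - 55133) = 1/(-827471/15) = -15/827471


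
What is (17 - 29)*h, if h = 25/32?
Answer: -75/8 ≈ -9.3750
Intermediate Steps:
h = 25/32 (h = 25*(1/32) = 25/32 ≈ 0.78125)
(17 - 29)*h = (17 - 29)*(25/32) = -12*25/32 = -75/8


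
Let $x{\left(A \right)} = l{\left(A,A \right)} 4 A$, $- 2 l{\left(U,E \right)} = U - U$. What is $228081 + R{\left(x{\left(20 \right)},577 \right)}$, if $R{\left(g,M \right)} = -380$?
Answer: $227701$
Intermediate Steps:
$l{\left(U,E \right)} = 0$ ($l{\left(U,E \right)} = - \frac{U - U}{2} = \left(- \frac{1}{2}\right) 0 = 0$)
$x{\left(A \right)} = 0$ ($x{\left(A \right)} = 0 \cdot 4 A = 0 A = 0$)
$228081 + R{\left(x{\left(20 \right)},577 \right)} = 228081 - 380 = 227701$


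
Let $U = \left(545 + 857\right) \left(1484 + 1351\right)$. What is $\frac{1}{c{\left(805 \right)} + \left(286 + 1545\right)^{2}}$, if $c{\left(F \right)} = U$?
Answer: $\frac{1}{7327231} \approx 1.3648 \cdot 10^{-7}$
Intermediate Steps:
$U = 3974670$ ($U = 1402 \cdot 2835 = 3974670$)
$c{\left(F \right)} = 3974670$
$\frac{1}{c{\left(805 \right)} + \left(286 + 1545\right)^{2}} = \frac{1}{3974670 + \left(286 + 1545\right)^{2}} = \frac{1}{3974670 + 1831^{2}} = \frac{1}{3974670 + 3352561} = \frac{1}{7327231}$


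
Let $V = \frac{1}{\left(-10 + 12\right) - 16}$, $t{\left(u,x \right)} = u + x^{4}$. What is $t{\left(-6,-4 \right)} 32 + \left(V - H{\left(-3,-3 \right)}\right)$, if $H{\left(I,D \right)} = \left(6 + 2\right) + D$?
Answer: $\frac{111929}{14} \approx 7994.9$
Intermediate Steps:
$V = - \frac{1}{14}$ ($V = \frac{1}{2 - 16} = \frac{1}{-14} = - \frac{1}{14} \approx -0.071429$)
$H{\left(I,D \right)} = 8 + D$
$t{\left(-6,-4 \right)} 32 + \left(V - H{\left(-3,-3 \right)}\right) = \left(-6 + \left(-4\right)^{4}\right) 32 - \frac{71}{14} = \left(-6 + 256\right) 32 - \frac{71}{14} = 250 \cdot 32 - \frac{71}{14} = 8000 - \frac{71}{14} = \frac{111929}{14}$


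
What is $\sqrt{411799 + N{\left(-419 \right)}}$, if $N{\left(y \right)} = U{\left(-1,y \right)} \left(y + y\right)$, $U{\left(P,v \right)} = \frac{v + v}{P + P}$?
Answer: $\sqrt{60677} \approx 246.33$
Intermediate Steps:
$U{\left(P,v \right)} = \frac{v}{P}$ ($U{\left(P,v \right)} = \frac{2 v}{2 P} = 2 v \frac{1}{2 P} = \frac{v}{P}$)
$N{\left(y \right)} = - 2 y^{2}$ ($N{\left(y \right)} = \frac{y}{-1} \left(y + y\right) = y \left(-1\right) 2 y = - y 2 y = - 2 y^{2}$)
$\sqrt{411799 + N{\left(-419 \right)}} = \sqrt{411799 - 2 \left(-419\right)^{2}} = \sqrt{411799 - 351122} = \sqrt{60677}$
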